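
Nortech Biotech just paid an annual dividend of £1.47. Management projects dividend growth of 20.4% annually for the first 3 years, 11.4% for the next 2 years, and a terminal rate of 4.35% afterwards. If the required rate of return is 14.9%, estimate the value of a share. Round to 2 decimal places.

Three-stage DDM. Project D₁…D_5; terminal Gordon value at t=5 with g = 0.0435; discount at r = 0.149.
D_1 = 1.7699
D_2 = 2.1309
D_3 = 2.5656
D_4 = 2.8581
D_5 = 3.1840
TV_5 = 3.3225/(0.149−0.0435) = 31.4925
P₀ = Σ Dₜ/(1+r)ᵗ + TV_5/(1+r)^5 = 23.8012

£23.80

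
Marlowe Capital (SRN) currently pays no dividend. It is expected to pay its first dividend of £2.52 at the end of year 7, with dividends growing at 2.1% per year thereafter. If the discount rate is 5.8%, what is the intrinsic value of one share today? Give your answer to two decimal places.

Deferred-dividend DDM. At t=6 the remaining stream is a growing perpetuity with first payment D_7 = 2.52.
V_6 = D_7/(r−g) = 2.52/(0.058−0.021) = 68.1081
P₀ = V_6/(1+r)^6 = 68.1081/(1+0.058)^6 = 48.5607

£48.56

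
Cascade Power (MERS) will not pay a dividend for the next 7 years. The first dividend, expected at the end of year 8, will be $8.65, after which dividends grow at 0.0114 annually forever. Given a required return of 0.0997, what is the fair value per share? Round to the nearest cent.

$50.37

Deferred-dividend DDM. At t=7 the remaining stream is a growing perpetuity with first payment D_8 = 8.65.
V_7 = D_8/(r−g) = 8.65/(0.0997−0.0114) = 97.9615
P₀ = V_7/(1+r)^7 = 97.9615/(1+0.0997)^7 = 50.3658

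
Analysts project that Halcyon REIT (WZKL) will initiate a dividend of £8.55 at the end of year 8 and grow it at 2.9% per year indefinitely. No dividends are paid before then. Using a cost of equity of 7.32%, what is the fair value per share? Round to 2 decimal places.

Deferred-dividend DDM. At t=7 the remaining stream is a growing perpetuity with first payment D_8 = 8.55.
V_7 = D_8/(r−g) = 8.55/(0.0732−0.029) = 193.4389
P₀ = V_7/(1+r)^7 = 193.4389/(1+0.0732)^7 = 117.9721

£117.97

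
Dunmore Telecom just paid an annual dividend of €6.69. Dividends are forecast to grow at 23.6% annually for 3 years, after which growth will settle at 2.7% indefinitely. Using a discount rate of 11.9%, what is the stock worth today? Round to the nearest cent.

€125.21

Two-stage DDM. Project D₁…D_3 at 0.236, terminal growth 0.027, discount at r = 0.119.
D_1 = 8.2688
D_2 = 10.2203
D_3 = 12.6323
Terminal value at t=3: TV = D_4/(r−g) = 12.9733/(0.119−0.027) = 141.0146
P₀ = 8.2688/(1+0.119)^1 + 10.2203/(1+0.119)^2 + 12.6323/(1+0.119)^3 + 141.0146/(1+0.119)^3 = 125.2079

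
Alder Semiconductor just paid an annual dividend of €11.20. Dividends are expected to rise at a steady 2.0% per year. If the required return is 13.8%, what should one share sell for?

€96.81

Gordon growth model: P₀ = D₁/(r − g). D₁ = 11.20 × (1 + 0.02) = 11.4240.
P₀ = 11.4240 / (0.138 − 0.02) = 11.4240 / 0.118 = 96.8136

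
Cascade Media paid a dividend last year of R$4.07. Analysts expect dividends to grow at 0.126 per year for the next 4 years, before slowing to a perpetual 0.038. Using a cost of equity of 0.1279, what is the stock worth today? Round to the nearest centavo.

R$62.89

Two-stage DDM. Project D₁…D_4 at 0.126, terminal growth 0.038, discount at r = 0.1279.
D_1 = 4.5828
D_2 = 5.1603
D_3 = 5.8104
D_4 = 6.5426
Terminal value at t=4: TV = D_5/(r−g) = 6.7912/(0.1279−0.038) = 75.5415
P₀ = 4.5828/(1+0.1279)^1 + 5.1603/(1+0.1279)^2 + 5.8104/(1+0.1279)^3 + 6.5426/(1+0.1279)^4 + 75.5415/(1+0.1279)^4 = 62.8886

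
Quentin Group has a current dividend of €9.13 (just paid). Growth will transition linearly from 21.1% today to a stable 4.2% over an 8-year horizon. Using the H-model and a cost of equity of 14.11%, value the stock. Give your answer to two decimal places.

H-model: P₀ = D₀[(1+g_L) + H(g_S−g_L)]/(r−g_L), with H = 8/2 = 4.
P₀ = 9.13 × [(1+0.042) + 4×(0.211−0.042)] / (0.1411−0.042)
   = 9.13 × 1.7180 / 0.0991 = 158.2779

€158.28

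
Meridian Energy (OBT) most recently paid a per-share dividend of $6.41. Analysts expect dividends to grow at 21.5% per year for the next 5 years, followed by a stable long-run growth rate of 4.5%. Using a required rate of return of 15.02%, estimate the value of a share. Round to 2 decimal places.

$121.64

Two-stage DDM. Project D₁…D_5 at 0.215, terminal growth 0.045, discount at r = 0.1502.
D_1 = 7.7882
D_2 = 9.4626
D_3 = 11.4971
D_4 = 13.9689
D_5 = 16.9722
Terminal value at t=5: TV = D_6/(r−g) = 17.7360/(0.1502−0.045) = 168.5932
P₀ = 7.7882/(1+0.1502)^1 + 9.4626/(1+0.1502)^2 + 11.4971/(1+0.1502)^3 + 13.9689/(1+0.1502)^4 + 16.9722/(1+0.1502)^5 + 168.5932/(1+0.1502)^5 = 121.6391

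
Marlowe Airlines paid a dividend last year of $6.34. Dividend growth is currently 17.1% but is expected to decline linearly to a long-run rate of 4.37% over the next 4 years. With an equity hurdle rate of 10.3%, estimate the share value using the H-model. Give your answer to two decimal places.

$138.81

H-model: P₀ = D₀[(1+g_L) + H(g_S−g_L)]/(r−g_L), with H = 4/2 = 2.
P₀ = 6.34 × [(1+0.0437) + 2×(0.171−0.0437)] / (0.103−0.0437)
   = 6.34 × 1.2983 / 0.0593 = 138.8064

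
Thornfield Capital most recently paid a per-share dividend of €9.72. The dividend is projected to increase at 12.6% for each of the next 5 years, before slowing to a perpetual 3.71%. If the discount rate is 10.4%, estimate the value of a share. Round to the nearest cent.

€217.89

Two-stage DDM. Project D₁…D_5 at 0.126, terminal growth 0.0371, discount at r = 0.104.
D_1 = 10.9447
D_2 = 12.3238
D_3 = 13.8765
D_4 = 15.6250
D_5 = 17.5937
Terminal value at t=5: TV = D_6/(r−g) = 18.2465/(0.104−0.0371) = 272.7424
P₀ = 10.9447/(1+0.104)^1 + 12.3238/(1+0.104)^2 + 13.8765/(1+0.104)^3 + 15.6250/(1+0.104)^4 + 17.5937/(1+0.104)^5 + 272.7424/(1+0.104)^5 = 217.8896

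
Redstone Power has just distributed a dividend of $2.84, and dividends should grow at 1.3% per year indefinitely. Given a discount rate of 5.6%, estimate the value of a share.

$66.91

Gordon growth model: P₀ = D₁/(r − g). D₁ = 2.84 × (1 + 0.013) = 2.8769.
P₀ = 2.8769 / (0.056 − 0.013) = 2.8769 / 0.043 = 66.9051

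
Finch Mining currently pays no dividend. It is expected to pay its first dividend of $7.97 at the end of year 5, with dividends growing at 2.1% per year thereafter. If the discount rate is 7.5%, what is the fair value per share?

$110.52

Deferred-dividend DDM. At t=4 the remaining stream is a growing perpetuity with first payment D_5 = 7.97.
V_4 = D_5/(r−g) = 7.97/(0.075−0.021) = 147.5926
P₀ = V_4/(1+r)^4 = 147.5926/(1+0.075)^4 = 110.5174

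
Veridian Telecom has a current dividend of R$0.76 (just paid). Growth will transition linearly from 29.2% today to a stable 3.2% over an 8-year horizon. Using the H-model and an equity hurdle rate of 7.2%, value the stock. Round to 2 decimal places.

H-model: P₀ = D₀[(1+g_L) + H(g_S−g_L)]/(r−g_L), with H = 8/2 = 4.
P₀ = 0.76 × [(1+0.032) + 4×(0.292−0.032)] / (0.072−0.032)
   = 0.76 × 2.0720 / 0.04 = 39.3680

R$39.37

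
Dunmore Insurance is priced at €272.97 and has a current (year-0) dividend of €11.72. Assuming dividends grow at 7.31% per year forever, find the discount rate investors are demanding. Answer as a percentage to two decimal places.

Rearranging the constant-growth DDM: r = D₁/P₀ + g.
D₁ = 11.72 × (1 + 0.0731) = 12.5767.
r = 12.5767 / 272.97 + 0.0731 = 0.04607 + 0.0731 = 0.11917

11.92%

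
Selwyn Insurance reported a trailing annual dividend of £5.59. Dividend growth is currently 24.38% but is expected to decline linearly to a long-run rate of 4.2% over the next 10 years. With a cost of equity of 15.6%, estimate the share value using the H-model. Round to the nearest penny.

£100.57

H-model: P₀ = D₀[(1+g_L) + H(g_S−g_L)]/(r−g_L), with H = 10/2 = 5.
P₀ = 5.59 × [(1+0.042) + 5×(0.2438−0.042)] / (0.156−0.042)
   = 5.59 × 2.0510 / 0.114 = 100.5710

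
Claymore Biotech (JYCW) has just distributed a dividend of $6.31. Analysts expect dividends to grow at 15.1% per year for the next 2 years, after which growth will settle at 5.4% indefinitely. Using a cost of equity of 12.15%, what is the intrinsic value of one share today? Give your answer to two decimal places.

$116.90

Two-stage DDM. Project D₁…D_2 at 0.151, terminal growth 0.054, discount at r = 0.1215.
D_1 = 7.2628
D_2 = 8.3595
Terminal value at t=2: TV = D_3/(r−g) = 8.8109/(0.1215−0.054) = 130.5320
P₀ = 7.2628/(1+0.1215)^1 + 8.3595/(1+0.1215)^2 + 130.5320/(1+0.1215)^2 = 116.9034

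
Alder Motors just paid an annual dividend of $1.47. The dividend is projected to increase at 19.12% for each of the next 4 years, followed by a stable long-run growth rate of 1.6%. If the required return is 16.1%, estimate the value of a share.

Two-stage DDM. Project D₁…D_4 at 0.1912, terminal growth 0.016, discount at r = 0.161.
D_1 = 1.7511
D_2 = 2.0859
D_3 = 2.4847
D_4 = 2.9598
Terminal value at t=4: TV = D_5/(r−g) = 3.0071/(0.161−0.016) = 20.7387
P₀ = 1.7511/(1+0.161)^1 + 2.0859/(1+0.161)^2 + 2.4847/(1+0.161)^3 + 2.9598/(1+0.161)^4 + 20.7387/(1+0.161)^4 = 17.6868

$17.69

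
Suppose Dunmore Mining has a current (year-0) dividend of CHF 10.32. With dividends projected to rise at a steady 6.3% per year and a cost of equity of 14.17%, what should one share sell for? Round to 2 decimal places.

CHF 139.39

Gordon growth model: P₀ = D₁/(r − g). D₁ = 10.32 × (1 + 0.063) = 10.9702.
P₀ = 10.9702 / (0.1417 − 0.063) = 10.9702 / 0.0787 = 139.3921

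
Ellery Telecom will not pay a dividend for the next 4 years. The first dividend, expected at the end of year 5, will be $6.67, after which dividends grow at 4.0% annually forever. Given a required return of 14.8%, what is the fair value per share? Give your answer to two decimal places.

Deferred-dividend DDM. At t=4 the remaining stream is a growing perpetuity with first payment D_5 = 6.67.
V_4 = D_5/(r−g) = 6.67/(0.148−0.04) = 61.7593
P₀ = V_4/(1+r)^4 = 61.7593/(1+0.148)^4 = 35.5578

$35.56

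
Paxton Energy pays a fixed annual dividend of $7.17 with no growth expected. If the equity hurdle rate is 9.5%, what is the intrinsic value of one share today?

$75.47

Zero-growth DDM (perpetuity): P₀ = D/r = 7.17 / 0.095 = 75.4737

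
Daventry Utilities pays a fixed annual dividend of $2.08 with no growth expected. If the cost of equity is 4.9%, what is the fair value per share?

Zero-growth DDM (perpetuity): P₀ = D/r = 2.08 / 0.049 = 42.4490

$42.45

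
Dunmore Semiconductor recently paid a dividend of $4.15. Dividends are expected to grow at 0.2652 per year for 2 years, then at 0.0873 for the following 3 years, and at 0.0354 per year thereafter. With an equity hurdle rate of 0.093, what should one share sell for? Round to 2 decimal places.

Three-stage DDM. Project D₁…D_5; terminal Gordon value at t=5 with g = 0.0354; discount at r = 0.093.
D_1 = 5.2506
D_2 = 6.6430
D_3 = 7.2230
D_4 = 7.8535
D_5 = 8.5391
TV_5 = 8.8414/(0.093−0.0354) = 153.4971
P₀ = Σ Dₜ/(1+r)ᵗ + TV_5/(1+r)^5 = 125.2741

$125.27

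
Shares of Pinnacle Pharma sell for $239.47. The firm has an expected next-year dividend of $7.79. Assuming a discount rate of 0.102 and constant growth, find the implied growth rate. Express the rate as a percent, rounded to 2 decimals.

From P₀ = D₁/(r − g), the implied growth is g = r − D₁/P₀.
g = 0.102 − 7.79/239.47 = 0.102 − 0.03253 = 0.06947

6.95%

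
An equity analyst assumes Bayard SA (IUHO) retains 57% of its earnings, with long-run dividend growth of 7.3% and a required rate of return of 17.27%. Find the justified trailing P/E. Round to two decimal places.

Payout ratio b = 1 − 0.57 = 0.43.
Justified trailing P/E = b(1+g)/(r−g) = 0.43×(1+0.073)/(0.1727−0.073) = 4.6278

4.63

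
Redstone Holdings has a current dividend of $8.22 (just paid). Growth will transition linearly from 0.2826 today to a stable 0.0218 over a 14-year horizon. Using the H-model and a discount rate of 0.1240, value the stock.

$229.02

H-model: P₀ = D₀[(1+g_L) + H(g_S−g_L)]/(r−g_L), with H = 14/2 = 7.
P₀ = 8.22 × [(1+0.0218) + 7×(0.2826−0.0218)] / (0.124−0.0218)
   = 8.22 × 2.8474 / 0.1022 = 229.0179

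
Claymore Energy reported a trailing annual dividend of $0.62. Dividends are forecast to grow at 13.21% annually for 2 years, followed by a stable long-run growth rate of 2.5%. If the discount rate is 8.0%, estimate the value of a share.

Two-stage DDM. Project D₁…D_2 at 0.1321, terminal growth 0.025, discount at r = 0.08.
D_1 = 0.7019
D_2 = 0.7946
Terminal value at t=2: TV = D_3/(r−g) = 0.8145/(0.08−0.025) = 14.8089
P₀ = 0.7019/(1+0.08)^1 + 0.7946/(1+0.08)^2 + 14.8089/(1+0.08)^2 = 14.0274

$14.03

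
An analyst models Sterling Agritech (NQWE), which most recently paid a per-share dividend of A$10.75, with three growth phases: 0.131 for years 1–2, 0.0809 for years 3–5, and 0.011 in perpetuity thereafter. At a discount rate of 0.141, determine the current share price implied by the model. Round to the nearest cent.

Three-stage DDM. Project D₁…D_5; terminal Gordon value at t=5 with g = 0.011; discount at r = 0.141.
D_1 = 12.1583
D_2 = 13.7510
D_3 = 14.8634
D_4 = 16.0659
D_5 = 17.3656
TV_5 = 17.5566/(0.141−0.011) = 135.0511
P₀ = Σ Dₜ/(1+r)ᵗ + TV_5/(1+r)^5 = 119.5174

A$119.52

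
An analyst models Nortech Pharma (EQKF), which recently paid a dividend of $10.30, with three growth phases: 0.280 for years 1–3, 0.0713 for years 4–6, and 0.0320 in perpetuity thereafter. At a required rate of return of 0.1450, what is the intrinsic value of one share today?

Three-stage DDM. Project D₁…D_6; terminal Gordon value at t=6 with g = 0.032; discount at r = 0.145.
D_1 = 13.1840
D_2 = 16.8755
D_3 = 21.6007
D_4 = 23.1408
D_5 = 24.7907
D_6 = 26.5583
TV_6 = 27.4082/(0.145−0.032) = 242.5502
P₀ = Σ Dₜ/(1+r)ᵗ + TV_6/(1+r)^6 = 184.2612

$184.26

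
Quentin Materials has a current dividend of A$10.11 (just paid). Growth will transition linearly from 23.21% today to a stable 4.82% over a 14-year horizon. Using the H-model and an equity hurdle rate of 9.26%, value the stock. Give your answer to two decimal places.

H-model: P₀ = D₀[(1+g_L) + H(g_S−g_L)]/(r−g_L), with H = 14/2 = 7.
P₀ = 10.11 × [(1+0.0482) + 7×(0.2321−0.0482)] / (0.0926−0.0482)
   = 10.11 × 2.3355 / 0.0444 = 531.7997

A$531.80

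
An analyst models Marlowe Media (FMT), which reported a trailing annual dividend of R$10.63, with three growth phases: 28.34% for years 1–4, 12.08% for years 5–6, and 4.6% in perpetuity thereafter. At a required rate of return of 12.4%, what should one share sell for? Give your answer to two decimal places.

Three-stage DDM. Project D₁…D_6; terminal Gordon value at t=6 with g = 0.046; discount at r = 0.124.
D_1 = 13.6425
D_2 = 17.5088
D_3 = 22.4708
D_4 = 28.8391
D_5 = 32.3228
D_6 = 36.2274
TV_6 = 37.8939/(0.124−0.046) = 485.8193
P₀ = Σ Dₜ/(1+r)ᵗ + TV_6/(1+r)^6 = 336.7932

R$336.79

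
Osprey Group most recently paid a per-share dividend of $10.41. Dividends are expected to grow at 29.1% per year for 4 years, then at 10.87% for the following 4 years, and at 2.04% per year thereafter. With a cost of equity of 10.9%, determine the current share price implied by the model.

Three-stage DDM. Project D₁…D_8; terminal Gordon value at t=8 with g = 0.0204; discount at r = 0.109.
D_1 = 13.4393
D_2 = 17.3501
D_3 = 22.3990
D_4 = 28.9172
D_5 = 32.0605
D_6 = 35.5454
D_7 = 39.4092
D_8 = 43.6930
TV_8 = 44.5843/(0.109−0.0204) = 503.2093
P₀ = Σ Dₜ/(1+r)ᵗ + TV_8/(1+r)^8 = 358.1193

$358.12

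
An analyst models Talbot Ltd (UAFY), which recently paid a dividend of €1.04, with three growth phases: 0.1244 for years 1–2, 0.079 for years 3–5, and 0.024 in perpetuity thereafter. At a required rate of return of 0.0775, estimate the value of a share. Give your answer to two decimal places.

€27.39

Three-stage DDM. Project D₁…D_5; terminal Gordon value at t=5 with g = 0.024; discount at r = 0.0775.
D_1 = 1.1694
D_2 = 1.3148
D_3 = 1.4187
D_4 = 1.5308
D_5 = 1.6517
TV_5 = 1.6914/(0.0775−0.024) = 31.6144
P₀ = Σ Dₜ/(1+r)ᵗ + TV_5/(1+r)^5 = 27.3918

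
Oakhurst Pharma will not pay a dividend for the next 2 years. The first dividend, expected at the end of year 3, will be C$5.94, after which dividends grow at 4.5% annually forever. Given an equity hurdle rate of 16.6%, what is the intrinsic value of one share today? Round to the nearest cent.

Deferred-dividend DDM. At t=2 the remaining stream is a growing perpetuity with first payment D_3 = 5.94.
V_2 = D_3/(r−g) = 5.94/(0.166−0.045) = 49.0909
P₀ = V_2/(1+r)^2 = 49.0909/(1+0.166)^2 = 36.1080

C$36.11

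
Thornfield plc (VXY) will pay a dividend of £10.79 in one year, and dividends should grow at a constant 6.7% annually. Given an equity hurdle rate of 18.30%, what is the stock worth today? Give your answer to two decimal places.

£93.02

Gordon growth model: P₀ = D₁/(r − g), with D₁ = 10.79 given directly.
P₀ = 10.7900 / (0.183 − 0.067) = 10.7900 / 0.116 = 93.0172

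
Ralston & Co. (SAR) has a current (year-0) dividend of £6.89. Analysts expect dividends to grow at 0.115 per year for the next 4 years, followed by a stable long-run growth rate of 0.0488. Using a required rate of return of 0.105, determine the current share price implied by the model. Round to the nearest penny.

Two-stage DDM. Project D₁…D_4 at 0.115, terminal growth 0.0488, discount at r = 0.105.
D_1 = 7.6823
D_2 = 8.5658
D_3 = 9.5509
D_4 = 10.6492
Terminal value at t=4: TV = D_5/(r−g) = 11.1689/(0.105−0.0488) = 198.7353
P₀ = 7.6823/(1+0.105)^1 + 8.5658/(1+0.105)^2 + 9.5509/(1+0.105)^3 + 10.6492/(1+0.105)^4 + 198.7353/(1+0.105)^4 = 161.4879

£161.49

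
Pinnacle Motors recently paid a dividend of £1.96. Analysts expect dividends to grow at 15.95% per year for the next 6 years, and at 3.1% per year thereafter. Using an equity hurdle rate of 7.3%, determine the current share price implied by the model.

£92.17

Two-stage DDM. Project D₁…D_6 at 0.1595, terminal growth 0.031, discount at r = 0.073.
D_1 = 2.2726
D_2 = 2.6351
D_3 = 3.0554
D_4 = 3.5427
D_5 = 4.1078
D_6 = 4.7630
Terminal value at t=6: TV = D_7/(r−g) = 4.9107/(0.073−0.031) = 116.9203
P₀ = 2.2726/(1+0.073)^1 + 2.6351/(1+0.073)^2 + 3.0554/(1+0.073)^3 + 3.5427/(1+0.073)^4 + 4.1078/(1+0.073)^5 + 4.7630/(1+0.073)^6 + 116.9203/(1+0.073)^6 = 92.1727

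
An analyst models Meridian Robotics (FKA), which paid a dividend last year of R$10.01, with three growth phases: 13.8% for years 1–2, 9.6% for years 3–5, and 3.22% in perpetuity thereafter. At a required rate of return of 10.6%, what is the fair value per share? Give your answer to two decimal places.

R$196.36

Three-stage DDM. Project D₁…D_5; terminal Gordon value at t=5 with g = 0.0322; discount at r = 0.106.
D_1 = 11.3914
D_2 = 12.9634
D_3 = 14.2079
D_4 = 15.5718
D_5 = 17.0667
TV_5 = 17.6163/(0.106−0.0322) = 238.7029
P₀ = Σ Dₜ/(1+r)ᵗ + TV_5/(1+r)^5 = 196.3574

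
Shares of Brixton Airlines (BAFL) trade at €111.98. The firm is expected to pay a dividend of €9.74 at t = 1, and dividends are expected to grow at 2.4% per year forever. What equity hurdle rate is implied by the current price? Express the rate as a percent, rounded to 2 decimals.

Rearranging the constant-growth DDM: r = D₁/P₀ + g.
r = 9.7400 / 111.98 + 0.024 = 0.08698 + 0.024 = 0.11098

11.10%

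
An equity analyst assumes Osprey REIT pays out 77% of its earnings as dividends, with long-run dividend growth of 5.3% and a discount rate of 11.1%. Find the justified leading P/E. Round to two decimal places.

Justified leading P/E = b/(r−g) = 0.77/(0.111−0.053) = 13.2759

13.28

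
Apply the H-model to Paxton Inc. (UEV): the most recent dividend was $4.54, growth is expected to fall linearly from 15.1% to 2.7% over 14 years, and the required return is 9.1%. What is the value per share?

H-model: P₀ = D₀[(1+g_L) + H(g_S−g_L)]/(r−g_L), with H = 14/2 = 7.
P₀ = 4.54 × [(1+0.027) + 7×(0.151−0.027)] / (0.091−0.027)
   = 4.54 × 1.8950 / 0.064 = 134.4266

$134.43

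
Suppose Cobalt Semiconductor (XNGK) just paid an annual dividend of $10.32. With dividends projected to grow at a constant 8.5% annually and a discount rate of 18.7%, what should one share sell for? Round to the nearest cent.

Gordon growth model: P₀ = D₁/(r − g). D₁ = 10.32 × (1 + 0.085) = 11.1972.
P₀ = 11.1972 / (0.187 − 0.085) = 11.1972 / 0.102 = 109.7765

$109.78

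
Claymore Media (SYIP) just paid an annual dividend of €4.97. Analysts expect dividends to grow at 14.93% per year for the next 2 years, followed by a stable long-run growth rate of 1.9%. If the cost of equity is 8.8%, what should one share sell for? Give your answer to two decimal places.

€92.70

Two-stage DDM. Project D₁…D_2 at 0.1493, terminal growth 0.019, discount at r = 0.088.
D_1 = 5.7120
D_2 = 6.5648
Terminal value at t=2: TV = D_3/(r−g) = 6.6896/(0.088−0.019) = 96.9501
P₀ = 5.7120/(1+0.088)^1 + 6.5648/(1+0.088)^2 + 96.9501/(1+0.088)^2 = 92.6971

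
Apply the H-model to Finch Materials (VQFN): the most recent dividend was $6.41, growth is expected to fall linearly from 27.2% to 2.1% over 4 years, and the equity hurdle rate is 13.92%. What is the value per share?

H-model: P₀ = D₀[(1+g_L) + H(g_S−g_L)]/(r−g_L), with H = 4/2 = 2.
P₀ = 6.41 × [(1+0.021) + 2×(0.272−0.021)] / (0.1392−0.021)
   = 6.41 × 1.5230 / 0.1182 = 82.5925

$82.59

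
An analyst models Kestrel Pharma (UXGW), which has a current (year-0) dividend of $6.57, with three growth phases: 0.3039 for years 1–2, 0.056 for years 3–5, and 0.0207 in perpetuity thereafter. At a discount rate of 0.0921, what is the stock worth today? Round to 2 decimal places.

$164.53

Three-stage DDM. Project D₁…D_5; terminal Gordon value at t=5 with g = 0.0207; discount at r = 0.0921.
D_1 = 8.5666
D_2 = 11.1700
D_3 = 11.7955
D_4 = 12.4561
D_5 = 13.1536
TV_5 = 13.4259/(0.0921−0.0207) = 188.0380
P₀ = Σ Dₜ/(1+r)ᵗ + TV_5/(1+r)^5 = 164.5304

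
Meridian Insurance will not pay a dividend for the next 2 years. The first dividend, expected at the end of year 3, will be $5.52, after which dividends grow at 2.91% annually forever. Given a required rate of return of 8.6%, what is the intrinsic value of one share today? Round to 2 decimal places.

$82.26

Deferred-dividend DDM. At t=2 the remaining stream is a growing perpetuity with first payment D_3 = 5.52.
V_2 = D_3/(r−g) = 5.52/(0.086−0.0291) = 97.0123
P₀ = V_2/(1+r)^2 = 97.0123/(1+0.086)^2 = 82.2559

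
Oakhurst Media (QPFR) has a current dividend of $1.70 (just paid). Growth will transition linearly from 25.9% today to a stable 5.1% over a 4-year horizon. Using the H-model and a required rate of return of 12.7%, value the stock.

$32.81

H-model: P₀ = D₀[(1+g_L) + H(g_S−g_L)]/(r−g_L), with H = 4/2 = 2.
P₀ = 1.70 × [(1+0.051) + 2×(0.259−0.051)] / (0.127−0.051)
   = 1.70 × 1.4670 / 0.076 = 32.8145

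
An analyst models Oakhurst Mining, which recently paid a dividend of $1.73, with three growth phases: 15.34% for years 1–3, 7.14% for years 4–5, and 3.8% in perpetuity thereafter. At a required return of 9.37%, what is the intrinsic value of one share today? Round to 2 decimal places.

$46.00

Three-stage DDM. Project D₁…D_5; terminal Gordon value at t=5 with g = 0.038; discount at r = 0.0937.
D_1 = 1.9954
D_2 = 2.3015
D_3 = 2.6545
D_4 = 2.8441
D_5 = 3.0471
TV_5 = 3.1629/(0.0937−0.038) = 56.7847
P₀ = Σ Dₜ/(1+r)ᵗ + TV_5/(1+r)^5 = 45.9984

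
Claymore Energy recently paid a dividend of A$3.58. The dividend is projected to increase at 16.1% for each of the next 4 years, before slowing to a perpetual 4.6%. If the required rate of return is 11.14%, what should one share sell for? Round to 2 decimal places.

Two-stage DDM. Project D₁…D_4 at 0.161, terminal growth 0.046, discount at r = 0.1114.
D_1 = 4.1564
D_2 = 4.8256
D_3 = 5.6025
D_4 = 6.5045
Terminal value at t=4: TV = D_5/(r−g) = 6.8037/(0.1114−0.046) = 104.0317
P₀ = 4.1564/(1+0.1114)^1 + 4.8256/(1+0.1114)^2 + 5.6025/(1+0.1114)^3 + 6.5045/(1+0.1114)^4 + 104.0317/(1+0.1114)^4 = 84.1749

A$84.17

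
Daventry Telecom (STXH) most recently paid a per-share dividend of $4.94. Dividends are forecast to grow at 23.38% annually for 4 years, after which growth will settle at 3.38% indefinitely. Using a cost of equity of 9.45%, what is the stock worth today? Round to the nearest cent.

Two-stage DDM. Project D₁…D_4 at 0.2338, terminal growth 0.0338, discount at r = 0.0945.
D_1 = 6.0950
D_2 = 7.5200
D_3 = 9.2781
D_4 = 11.4474
Terminal value at t=4: TV = D_5/(r−g) = 11.8343/(0.0945−0.0338) = 194.9637
P₀ = 6.0950/(1+0.0945)^1 + 7.5200/(1+0.0945)^2 + 9.2781/(1+0.0945)^3 + 11.4474/(1+0.0945)^4 + 194.9637/(1+0.0945)^4 = 162.7594

$162.76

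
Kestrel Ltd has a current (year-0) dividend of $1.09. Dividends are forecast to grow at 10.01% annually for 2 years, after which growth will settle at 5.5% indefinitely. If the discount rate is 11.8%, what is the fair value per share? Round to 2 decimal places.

Two-stage DDM. Project D₁…D_2 at 0.1001, terminal growth 0.055, discount at r = 0.118.
D_1 = 1.1991
D_2 = 1.3191
Terminal value at t=2: TV = D_3/(r−g) = 1.3917/(0.118−0.055) = 22.0904
P₀ = 1.1991/(1+0.118)^1 + 1.3191/(1+0.118)^2 + 22.0904/(1+0.118)^2 = 19.8013

$19.80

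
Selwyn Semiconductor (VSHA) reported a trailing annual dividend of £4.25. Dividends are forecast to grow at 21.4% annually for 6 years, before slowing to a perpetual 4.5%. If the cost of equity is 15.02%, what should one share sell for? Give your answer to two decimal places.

Two-stage DDM. Project D₁…D_6 at 0.214, terminal growth 0.045, discount at r = 0.1502.
D_1 = 5.1595
D_2 = 6.2636
D_3 = 7.6041
D_4 = 9.2313
D_5 = 11.2068
D_6 = 13.6051
Terminal value at t=6: TV = D_7/(r−g) = 14.2173/(0.1502−0.045) = 135.1455
P₀ = 5.1595/(1+0.1502)^1 + 6.2636/(1+0.1502)^2 + 7.6041/(1+0.1502)^3 + 9.2313/(1+0.1502)^4 + 11.2068/(1+0.1502)^5 + 13.6051/(1+0.1502)^6 + 135.1455/(1+0.1502)^6 = 89.3007

£89.30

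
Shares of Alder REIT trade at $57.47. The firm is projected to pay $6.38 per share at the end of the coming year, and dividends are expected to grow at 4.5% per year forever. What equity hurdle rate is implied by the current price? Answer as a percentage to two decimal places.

Rearranging the constant-growth DDM: r = D₁/P₀ + g.
r = 6.3800 / 57.47 + 0.045 = 0.11101 + 0.045 = 0.15601

15.60%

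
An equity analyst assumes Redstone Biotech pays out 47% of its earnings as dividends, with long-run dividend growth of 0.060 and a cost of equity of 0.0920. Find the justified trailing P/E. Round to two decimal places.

15.57

Justified trailing P/E = b(1+g)/(r−g) = 0.47×(1+0.06)/(0.092−0.06) = 15.5687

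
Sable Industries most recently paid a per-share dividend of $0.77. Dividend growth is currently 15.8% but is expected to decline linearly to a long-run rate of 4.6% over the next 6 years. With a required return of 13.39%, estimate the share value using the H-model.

$12.11

H-model: P₀ = D₀[(1+g_L) + H(g_S−g_L)]/(r−g_L), with H = 6/2 = 3.
P₀ = 0.77 × [(1+0.046) + 3×(0.158−0.046)] / (0.1339−0.046)
   = 0.77 × 1.3820 / 0.0879 = 12.1063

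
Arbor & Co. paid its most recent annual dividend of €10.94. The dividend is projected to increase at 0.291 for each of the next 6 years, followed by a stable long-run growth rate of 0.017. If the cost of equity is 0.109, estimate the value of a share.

Two-stage DDM. Project D₁…D_6 at 0.291, terminal growth 0.017, discount at r = 0.109.
D_1 = 14.1235
D_2 = 18.2335
D_3 = 23.5394
D_4 = 30.3894
D_5 = 39.2327
D_6 = 50.6495
Terminal value at t=6: TV = D_7/(r−g) = 51.5105/(0.109−0.017) = 559.8967
P₀ = 14.1235/(1+0.109)^1 + 18.2335/(1+0.109)^2 + 23.5394/(1+0.109)^3 + 30.3894/(1+0.109)^4 + 39.2327/(1+0.109)^5 + 50.6495/(1+0.109)^6 + 559.8967/(1+0.109)^6 = 416.4908

€416.49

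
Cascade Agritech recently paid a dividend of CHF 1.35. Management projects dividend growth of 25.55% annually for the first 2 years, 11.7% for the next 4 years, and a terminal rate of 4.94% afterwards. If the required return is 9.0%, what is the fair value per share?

CHF 62.02

Three-stage DDM. Project D₁…D_6; terminal Gordon value at t=6 with g = 0.0494; discount at r = 0.09.
D_1 = 1.6949
D_2 = 2.1280
D_3 = 2.3770
D_4 = 2.6551
D_5 = 2.9657
D_6 = 3.3127
TV_6 = 3.4763/(0.09−0.0494) = 85.6239
P₀ = Σ Dₜ/(1+r)ᵗ + TV_6/(1+r)^6 = 62.0199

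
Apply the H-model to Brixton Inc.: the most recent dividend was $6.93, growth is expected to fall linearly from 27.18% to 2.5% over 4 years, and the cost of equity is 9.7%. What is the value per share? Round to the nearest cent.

H-model: P₀ = D₀[(1+g_L) + H(g_S−g_L)]/(r−g_L), with H = 4/2 = 2.
P₀ = 6.93 × [(1+0.025) + 2×(0.2718−0.025)] / (0.097−0.025)
   = 6.93 × 1.5186 / 0.072 = 146.1653

$146.17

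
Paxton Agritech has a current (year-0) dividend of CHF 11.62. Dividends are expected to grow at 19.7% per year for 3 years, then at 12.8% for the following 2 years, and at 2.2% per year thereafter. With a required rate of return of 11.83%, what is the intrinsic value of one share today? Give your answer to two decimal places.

Three-stage DDM. Project D₁…D_5; terminal Gordon value at t=5 with g = 0.022; discount at r = 0.1183.
D_1 = 13.9091
D_2 = 16.6492
D_3 = 19.9291
D_4 = 22.4801
D_5 = 25.3575
TV_5 = 25.9154/(0.1183−0.022) = 269.1110
P₀ = Σ Dₜ/(1+r)ᵗ + TV_5/(1+r)^5 = 222.7375

CHF 222.74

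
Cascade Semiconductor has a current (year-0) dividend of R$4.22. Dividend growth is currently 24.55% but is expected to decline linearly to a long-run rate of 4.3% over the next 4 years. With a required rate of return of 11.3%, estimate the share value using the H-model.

R$87.29

H-model: P₀ = D₀[(1+g_L) + H(g_S−g_L)]/(r−g_L), with H = 4/2 = 2.
P₀ = 4.22 × [(1+0.043) + 2×(0.2455−0.043)] / (0.113−0.043)
   = 4.22 × 1.4480 / 0.07 = 87.2937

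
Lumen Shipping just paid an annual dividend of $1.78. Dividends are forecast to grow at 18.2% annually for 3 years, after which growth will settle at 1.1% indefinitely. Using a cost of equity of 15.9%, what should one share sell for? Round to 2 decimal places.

$18.45

Two-stage DDM. Project D₁…D_3 at 0.182, terminal growth 0.011, discount at r = 0.159.
D_1 = 2.1040
D_2 = 2.4869
D_3 = 2.9395
Terminal value at t=3: TV = D_4/(r−g) = 2.9718/(0.159−0.011) = 20.0799
P₀ = 2.1040/(1+0.159)^1 + 2.4869/(1+0.159)^2 + 2.9395/(1+0.159)^3 + 20.0799/(1+0.159)^3 = 18.4524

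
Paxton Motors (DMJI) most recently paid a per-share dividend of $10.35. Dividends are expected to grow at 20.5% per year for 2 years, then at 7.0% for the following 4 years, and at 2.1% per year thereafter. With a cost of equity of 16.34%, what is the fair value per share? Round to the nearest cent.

Three-stage DDM. Project D₁…D_6; terminal Gordon value at t=6 with g = 0.021; discount at r = 0.1634.
D_1 = 12.4718
D_2 = 15.0285
D_3 = 16.0805
D_4 = 17.2061
D_5 = 18.4105
D_6 = 19.6992
TV_6 = 20.1129/(0.1634−0.021) = 141.2425
P₀ = Σ Dₜ/(1+r)ᵗ + TV_6/(1+r)^6 = 114.9732

$114.97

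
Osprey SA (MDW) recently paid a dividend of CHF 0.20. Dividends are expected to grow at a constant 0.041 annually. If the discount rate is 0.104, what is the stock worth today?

CHF 3.30

Gordon growth model: P₀ = D₁/(r − g). D₁ = 0.20 × (1 + 0.041) = 0.2082.
P₀ = 0.2082 / (0.104 − 0.041) = 0.2082 / 0.063 = 3.3048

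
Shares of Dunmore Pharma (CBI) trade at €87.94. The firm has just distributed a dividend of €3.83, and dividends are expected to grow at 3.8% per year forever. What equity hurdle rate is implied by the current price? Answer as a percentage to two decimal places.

Rearranging the constant-growth DDM: r = D₁/P₀ + g.
D₁ = 3.83 × (1 + 0.038) = 3.9755.
r = 3.9755 / 87.94 + 0.038 = 0.04521 + 0.038 = 0.08321

8.32%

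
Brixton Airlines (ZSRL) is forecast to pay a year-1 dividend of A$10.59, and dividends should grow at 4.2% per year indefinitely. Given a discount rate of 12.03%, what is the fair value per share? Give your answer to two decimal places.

A$135.25

Gordon growth model: P₀ = D₁/(r − g), with D₁ = 10.59 given directly.
P₀ = 10.5900 / (0.1203 − 0.042) = 10.5900 / 0.0783 = 135.2490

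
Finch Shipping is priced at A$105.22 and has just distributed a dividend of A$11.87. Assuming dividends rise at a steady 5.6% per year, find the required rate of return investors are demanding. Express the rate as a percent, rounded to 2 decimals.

Rearranging the constant-growth DDM: r = D₁/P₀ + g.
D₁ = 11.87 × (1 + 0.056) = 12.5347.
r = 12.5347 / 105.22 + 0.056 = 0.11913 + 0.056 = 0.17513

17.51%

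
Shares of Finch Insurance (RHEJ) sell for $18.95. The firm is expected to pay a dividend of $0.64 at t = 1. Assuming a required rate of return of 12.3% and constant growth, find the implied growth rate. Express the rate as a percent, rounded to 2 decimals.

8.92%

From P₀ = D₁/(r − g), the implied growth is g = r − D₁/P₀.
g = 0.123 − 0.64/18.95 = 0.123 − 0.03377 = 0.08923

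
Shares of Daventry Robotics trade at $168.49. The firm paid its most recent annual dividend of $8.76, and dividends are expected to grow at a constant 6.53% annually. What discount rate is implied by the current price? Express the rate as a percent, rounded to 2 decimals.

12.07%

Rearranging the constant-growth DDM: r = D₁/P₀ + g.
D₁ = 8.76 × (1 + 0.0653) = 9.3320.
r = 9.3320 / 168.49 + 0.0653 = 0.05539 + 0.0653 = 0.12069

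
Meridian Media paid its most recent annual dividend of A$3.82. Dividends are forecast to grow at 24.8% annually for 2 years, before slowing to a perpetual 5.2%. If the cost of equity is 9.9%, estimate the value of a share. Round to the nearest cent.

A$119.52

Two-stage DDM. Project D₁…D_2 at 0.248, terminal growth 0.052, discount at r = 0.099.
D_1 = 4.7674
D_2 = 5.9497
Terminal value at t=2: TV = D_3/(r−g) = 6.2590/(0.099−0.052) = 133.1712
P₀ = 4.7674/(1+0.099)^1 + 5.9497/(1+0.099)^2 + 133.1712/(1+0.099)^2 = 119.5232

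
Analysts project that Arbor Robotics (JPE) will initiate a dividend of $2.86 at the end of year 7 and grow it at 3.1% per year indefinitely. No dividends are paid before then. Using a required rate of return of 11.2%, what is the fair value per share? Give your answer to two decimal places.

$18.67

Deferred-dividend DDM. At t=6 the remaining stream is a growing perpetuity with first payment D_7 = 2.86.
V_6 = D_7/(r−g) = 2.86/(0.112−0.031) = 35.3086
P₀ = V_6/(1+r)^6 = 35.3086/(1+0.112)^6 = 18.6746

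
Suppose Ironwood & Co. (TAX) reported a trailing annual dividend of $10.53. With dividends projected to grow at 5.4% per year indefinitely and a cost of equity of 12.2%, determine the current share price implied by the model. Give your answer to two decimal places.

$163.22

Gordon growth model: P₀ = D₁/(r − g). D₁ = 10.53 × (1 + 0.054) = 11.0986.
P₀ = 11.0986 / (0.122 − 0.054) = 11.0986 / 0.068 = 163.2150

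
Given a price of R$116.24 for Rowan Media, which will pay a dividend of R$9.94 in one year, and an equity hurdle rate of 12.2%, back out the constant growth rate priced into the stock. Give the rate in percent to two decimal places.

3.65%

From P₀ = D₁/(r − g), the implied growth is g = r − D₁/P₀.
g = 0.122 − 9.94/116.24 = 0.122 − 0.08551 = 0.03649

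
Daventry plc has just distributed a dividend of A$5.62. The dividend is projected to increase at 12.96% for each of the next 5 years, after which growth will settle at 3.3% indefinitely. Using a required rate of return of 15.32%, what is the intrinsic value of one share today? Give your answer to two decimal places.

Two-stage DDM. Project D₁…D_5 at 0.1296, terminal growth 0.033, discount at r = 0.1532.
D_1 = 6.3484
D_2 = 7.1711
D_3 = 8.1005
D_4 = 9.1503
D_5 = 10.3362
Terminal value at t=5: TV = D_6/(r−g) = 10.6773/(0.1532−0.033) = 88.8292
P₀ = 6.3484/(1+0.1532)^1 + 7.1711/(1+0.1532)^2 + 8.1005/(1+0.1532)^3 + 9.1503/(1+0.1532)^4 + 10.3362/(1+0.1532)^5 + 88.8292/(1+0.1532)^5 = 69.9756

A$69.98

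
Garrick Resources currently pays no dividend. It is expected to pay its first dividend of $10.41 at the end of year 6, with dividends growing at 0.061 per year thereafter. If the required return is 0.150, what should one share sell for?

$58.15

Deferred-dividend DDM. At t=5 the remaining stream is a growing perpetuity with first payment D_6 = 10.41.
V_5 = D_6/(r−g) = 10.41/(0.15−0.061) = 116.9663
P₀ = V_5/(1+r)^5 = 116.9663/(1+0.15)^5 = 58.1529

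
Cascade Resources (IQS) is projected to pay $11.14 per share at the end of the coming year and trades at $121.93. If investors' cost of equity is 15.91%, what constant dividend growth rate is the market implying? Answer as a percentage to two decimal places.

From P₀ = D₁/(r − g), the implied growth is g = r − D₁/P₀.
g = 0.1591 − 11.14/121.93 = 0.1591 − 0.09136 = 0.06774

6.77%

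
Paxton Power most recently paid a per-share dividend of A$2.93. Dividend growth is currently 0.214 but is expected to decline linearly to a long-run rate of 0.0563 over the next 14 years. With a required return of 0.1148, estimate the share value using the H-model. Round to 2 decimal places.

A$108.19

H-model: P₀ = D₀[(1+g_L) + H(g_S−g_L)]/(r−g_L), with H = 14/2 = 7.
P₀ = 2.93 × [(1+0.0563) + 7×(0.214−0.0563)] / (0.1148−0.0563)
   = 2.93 × 2.1602 / 0.0585 = 108.1946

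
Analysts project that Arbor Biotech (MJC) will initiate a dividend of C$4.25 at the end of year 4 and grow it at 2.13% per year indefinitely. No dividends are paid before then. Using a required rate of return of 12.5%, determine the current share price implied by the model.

Deferred-dividend DDM. At t=3 the remaining stream is a growing perpetuity with first payment D_4 = 4.25.
V_3 = D_4/(r−g) = 4.25/(0.125−0.0213) = 40.9836
P₀ = V_3/(1+r)^3 = 40.9836/(1+0.125)^3 = 28.7841

C$28.78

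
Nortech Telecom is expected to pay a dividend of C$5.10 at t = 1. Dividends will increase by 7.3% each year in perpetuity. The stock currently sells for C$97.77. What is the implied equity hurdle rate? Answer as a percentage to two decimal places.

12.52%

Rearranging the constant-growth DDM: r = D₁/P₀ + g.
r = 5.1000 / 97.77 + 0.073 = 0.05216 + 0.073 = 0.12516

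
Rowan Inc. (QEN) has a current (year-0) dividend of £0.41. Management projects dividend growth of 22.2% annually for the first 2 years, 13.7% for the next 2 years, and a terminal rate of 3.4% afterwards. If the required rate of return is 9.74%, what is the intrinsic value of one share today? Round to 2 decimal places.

Three-stage DDM. Project D₁…D_4; terminal Gordon value at t=4 with g = 0.034; discount at r = 0.0974.
D_1 = 0.5010
D_2 = 0.6122
D_3 = 0.6961
D_4 = 0.7915
TV_4 = 0.8184/(0.0974−0.034) = 12.9086
P₀ = Σ Dₜ/(1+r)ᵗ + TV_4/(1+r)^4 = 10.9380

£10.94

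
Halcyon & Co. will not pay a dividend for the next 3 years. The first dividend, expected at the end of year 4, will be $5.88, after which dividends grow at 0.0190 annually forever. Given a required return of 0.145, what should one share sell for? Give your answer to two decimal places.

$31.09

Deferred-dividend DDM. At t=3 the remaining stream is a growing perpetuity with first payment D_4 = 5.88.
V_3 = D_4/(r−g) = 5.88/(0.145−0.019) = 46.6667
P₀ = V_3/(1+r)^3 = 46.6667/(1+0.145)^3 = 31.0878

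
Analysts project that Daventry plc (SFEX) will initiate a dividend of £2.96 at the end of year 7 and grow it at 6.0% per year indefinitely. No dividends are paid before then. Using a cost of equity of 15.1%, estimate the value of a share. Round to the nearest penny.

Deferred-dividend DDM. At t=6 the remaining stream is a growing perpetuity with first payment D_7 = 2.96.
V_6 = D_7/(r−g) = 2.96/(0.151−0.06) = 32.5275
P₀ = V_6/(1+r)^6 = 32.5275/(1+0.151)^6 = 13.9894

£13.99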